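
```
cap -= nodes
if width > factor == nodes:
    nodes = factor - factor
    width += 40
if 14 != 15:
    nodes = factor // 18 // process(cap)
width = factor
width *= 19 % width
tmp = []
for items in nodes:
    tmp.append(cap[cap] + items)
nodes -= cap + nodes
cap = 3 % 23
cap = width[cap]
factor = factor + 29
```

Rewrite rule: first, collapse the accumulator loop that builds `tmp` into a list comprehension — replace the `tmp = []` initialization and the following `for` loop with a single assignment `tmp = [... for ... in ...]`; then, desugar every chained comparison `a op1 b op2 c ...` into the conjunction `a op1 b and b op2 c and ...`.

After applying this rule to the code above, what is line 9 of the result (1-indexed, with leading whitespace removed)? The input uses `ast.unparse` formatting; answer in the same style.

tmp = [cap[cap] + items for items in nodes]

Transformed code:
cap -= nodes
if width > factor and factor == nodes:
    nodes = factor - factor
    width += 40
if 14 != 15:
    nodes = factor // 18 // process(cap)
width = factor
width *= 19 % width
tmp = [cap[cap] + items for items in nodes]
nodes -= cap + nodes
cap = 3 % 23
cap = width[cap]
factor = factor + 29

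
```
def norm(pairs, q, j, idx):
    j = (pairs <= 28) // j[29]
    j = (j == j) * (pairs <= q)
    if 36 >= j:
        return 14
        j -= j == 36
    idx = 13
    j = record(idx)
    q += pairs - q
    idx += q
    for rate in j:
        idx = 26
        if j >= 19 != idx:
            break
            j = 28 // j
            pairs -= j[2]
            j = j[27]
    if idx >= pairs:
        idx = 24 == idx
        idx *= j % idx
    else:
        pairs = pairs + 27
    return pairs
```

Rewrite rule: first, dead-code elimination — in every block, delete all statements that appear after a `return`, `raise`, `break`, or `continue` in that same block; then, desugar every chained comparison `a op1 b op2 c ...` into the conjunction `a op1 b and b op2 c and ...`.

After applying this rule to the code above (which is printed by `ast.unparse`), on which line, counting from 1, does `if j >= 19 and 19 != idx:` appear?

Transformed code:
def norm(pairs, q, j, idx):
    j = (pairs <= 28) // j[29]
    j = (j == j) * (pairs <= q)
    if 36 >= j:
        return 14
    idx = 13
    j = record(idx)
    q += pairs - q
    idx += q
    for rate in j:
        idx = 26
        if j >= 19 and 19 != idx:
            break
    if idx >= pairs:
        idx = 24 == idx
        idx *= j % idx
    else:
        pairs = pairs + 27
    return pairs

12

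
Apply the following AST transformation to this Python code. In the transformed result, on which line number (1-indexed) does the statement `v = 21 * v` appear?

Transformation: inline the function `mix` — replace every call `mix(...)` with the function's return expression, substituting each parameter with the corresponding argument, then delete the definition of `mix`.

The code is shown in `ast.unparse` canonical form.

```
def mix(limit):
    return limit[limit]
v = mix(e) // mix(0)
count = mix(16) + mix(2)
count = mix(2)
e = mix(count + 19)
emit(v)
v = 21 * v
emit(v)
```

Transformed code:
v = e[e] // 0[0]
count = 16[16] + 2[2]
count = 2[2]
e = (count + 19)[count + 19]
emit(v)
v = 21 * v
emit(v)

6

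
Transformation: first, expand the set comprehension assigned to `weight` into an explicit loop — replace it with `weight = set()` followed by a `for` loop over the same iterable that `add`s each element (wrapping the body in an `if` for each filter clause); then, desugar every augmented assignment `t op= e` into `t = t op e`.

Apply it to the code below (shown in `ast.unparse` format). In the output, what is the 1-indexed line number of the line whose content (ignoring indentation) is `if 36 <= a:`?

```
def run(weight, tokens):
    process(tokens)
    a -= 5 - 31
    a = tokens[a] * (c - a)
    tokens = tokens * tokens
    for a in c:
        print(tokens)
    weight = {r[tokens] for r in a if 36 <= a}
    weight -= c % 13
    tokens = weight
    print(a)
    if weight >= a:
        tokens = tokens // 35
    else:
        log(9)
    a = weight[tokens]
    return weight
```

10

Transformed code:
def run(weight, tokens):
    process(tokens)
    a = a - (5 - 31)
    a = tokens[a] * (c - a)
    tokens = tokens * tokens
    for a in c:
        print(tokens)
    weight = set()
    for r in a:
        if 36 <= a:
            weight.add(r[tokens])
    weight = weight - c % 13
    tokens = weight
    print(a)
    if weight >= a:
        tokens = tokens // 35
    else:
        log(9)
    a = weight[tokens]
    return weight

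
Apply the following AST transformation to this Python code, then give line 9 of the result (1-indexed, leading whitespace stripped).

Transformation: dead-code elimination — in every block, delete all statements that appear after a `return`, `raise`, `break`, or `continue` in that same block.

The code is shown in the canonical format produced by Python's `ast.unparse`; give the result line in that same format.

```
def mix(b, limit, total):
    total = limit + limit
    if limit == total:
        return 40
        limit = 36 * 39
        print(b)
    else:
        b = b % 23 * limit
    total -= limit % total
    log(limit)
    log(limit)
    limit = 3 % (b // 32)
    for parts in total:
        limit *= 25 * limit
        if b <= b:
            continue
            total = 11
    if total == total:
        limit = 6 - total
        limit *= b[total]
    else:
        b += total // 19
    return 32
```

log(limit)

Transformed code:
def mix(b, limit, total):
    total = limit + limit
    if limit == total:
        return 40
    else:
        b = b % 23 * limit
    total -= limit % total
    log(limit)
    log(limit)
    limit = 3 % (b // 32)
    for parts in total:
        limit *= 25 * limit
        if b <= b:
            continue
    if total == total:
        limit = 6 - total
        limit *= b[total]
    else:
        b += total // 19
    return 32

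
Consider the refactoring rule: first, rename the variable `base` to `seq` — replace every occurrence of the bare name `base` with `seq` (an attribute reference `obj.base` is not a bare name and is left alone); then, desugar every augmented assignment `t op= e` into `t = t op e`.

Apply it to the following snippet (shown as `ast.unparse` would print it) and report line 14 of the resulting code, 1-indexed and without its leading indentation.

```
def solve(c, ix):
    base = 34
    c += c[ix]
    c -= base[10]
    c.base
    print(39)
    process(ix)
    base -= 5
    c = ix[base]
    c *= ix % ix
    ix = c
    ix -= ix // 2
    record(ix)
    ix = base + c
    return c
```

Transformed code:
def solve(c, ix):
    seq = 34
    c = c + c[ix]
    c = c - seq[10]
    c.base
    print(39)
    process(ix)
    seq = seq - 5
    c = ix[seq]
    c = c * (ix % ix)
    ix = c
    ix = ix - ix // 2
    record(ix)
    ix = seq + c
    return c

ix = seq + c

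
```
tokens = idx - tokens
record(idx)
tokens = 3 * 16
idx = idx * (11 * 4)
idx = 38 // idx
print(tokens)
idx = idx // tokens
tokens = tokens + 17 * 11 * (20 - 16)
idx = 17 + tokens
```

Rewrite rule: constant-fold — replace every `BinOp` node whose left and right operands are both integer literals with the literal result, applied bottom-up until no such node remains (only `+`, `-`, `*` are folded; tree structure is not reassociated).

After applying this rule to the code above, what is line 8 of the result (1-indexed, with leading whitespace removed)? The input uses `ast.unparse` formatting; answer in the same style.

Transformed code:
tokens = idx - tokens
record(idx)
tokens = 48
idx = idx * 44
idx = 38 // idx
print(tokens)
idx = idx // tokens
tokens = tokens + 748
idx = 17 + tokens

tokens = tokens + 748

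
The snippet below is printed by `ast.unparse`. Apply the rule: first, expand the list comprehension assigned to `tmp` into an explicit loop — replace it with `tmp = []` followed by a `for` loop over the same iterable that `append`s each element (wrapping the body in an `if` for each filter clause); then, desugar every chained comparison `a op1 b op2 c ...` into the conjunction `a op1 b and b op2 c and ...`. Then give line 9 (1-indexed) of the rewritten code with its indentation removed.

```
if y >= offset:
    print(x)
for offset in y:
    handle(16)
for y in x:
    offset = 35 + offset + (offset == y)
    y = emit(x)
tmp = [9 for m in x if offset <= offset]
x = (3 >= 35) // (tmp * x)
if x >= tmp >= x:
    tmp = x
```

for m in x:

Transformed code:
if y >= offset:
    print(x)
for offset in y:
    handle(16)
for y in x:
    offset = 35 + offset + (offset == y)
    y = emit(x)
tmp = []
for m in x:
    if offset <= offset:
        tmp.append(9)
x = (3 >= 35) // (tmp * x)
if x >= tmp and tmp >= x:
    tmp = x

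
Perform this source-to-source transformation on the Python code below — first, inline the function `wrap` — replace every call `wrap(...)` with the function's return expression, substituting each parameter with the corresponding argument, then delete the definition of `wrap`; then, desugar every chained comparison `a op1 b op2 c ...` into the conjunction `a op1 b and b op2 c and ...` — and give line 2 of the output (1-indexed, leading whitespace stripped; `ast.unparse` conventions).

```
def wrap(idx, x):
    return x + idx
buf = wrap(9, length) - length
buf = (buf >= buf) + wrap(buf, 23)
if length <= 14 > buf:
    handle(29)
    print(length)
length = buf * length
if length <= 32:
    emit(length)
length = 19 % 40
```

Transformed code:
buf = length + 9 - length
buf = (buf >= buf) + (23 + buf)
if length <= 14 and 14 > buf:
    handle(29)
    print(length)
length = buf * length
if length <= 32:
    emit(length)
length = 19 % 40

buf = (buf >= buf) + (23 + buf)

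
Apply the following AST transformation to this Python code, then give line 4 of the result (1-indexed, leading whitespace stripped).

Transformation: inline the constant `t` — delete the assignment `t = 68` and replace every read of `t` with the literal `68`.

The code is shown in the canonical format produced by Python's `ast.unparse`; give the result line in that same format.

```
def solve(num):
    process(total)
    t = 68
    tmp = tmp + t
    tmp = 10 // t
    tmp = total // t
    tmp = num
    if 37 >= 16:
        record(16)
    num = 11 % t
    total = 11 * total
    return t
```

tmp = 10 // 68

Transformed code:
def solve(num):
    process(total)
    tmp = tmp + 68
    tmp = 10 // 68
    tmp = total // 68
    tmp = num
    if 37 >= 16:
        record(16)
    num = 11 % 68
    total = 11 * total
    return 68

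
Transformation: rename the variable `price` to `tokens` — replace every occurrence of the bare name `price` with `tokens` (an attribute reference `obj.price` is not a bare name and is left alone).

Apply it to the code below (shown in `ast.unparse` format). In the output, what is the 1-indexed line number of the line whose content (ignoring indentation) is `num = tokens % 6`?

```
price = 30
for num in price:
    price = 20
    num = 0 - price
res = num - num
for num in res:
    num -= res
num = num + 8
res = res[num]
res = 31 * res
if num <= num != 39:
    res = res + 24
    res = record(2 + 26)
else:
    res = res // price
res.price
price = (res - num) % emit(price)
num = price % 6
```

18

Transformed code:
tokens = 30
for num in tokens:
    tokens = 20
    num = 0 - tokens
res = num - num
for num in res:
    num -= res
num = num + 8
res = res[num]
res = 31 * res
if num <= num != 39:
    res = res + 24
    res = record(2 + 26)
else:
    res = res // tokens
res.price
tokens = (res - num) % emit(tokens)
num = tokens % 6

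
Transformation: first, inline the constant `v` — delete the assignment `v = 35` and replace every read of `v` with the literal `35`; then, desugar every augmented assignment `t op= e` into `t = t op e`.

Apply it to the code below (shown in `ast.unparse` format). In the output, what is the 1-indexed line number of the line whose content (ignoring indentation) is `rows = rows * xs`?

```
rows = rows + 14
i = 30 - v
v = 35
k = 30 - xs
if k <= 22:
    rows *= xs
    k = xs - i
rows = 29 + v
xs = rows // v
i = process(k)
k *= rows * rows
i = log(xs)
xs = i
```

Transformed code:
rows = rows + 14
i = 30 - 35
k = 30 - xs
if k <= 22:
    rows = rows * xs
    k = xs - i
rows = 29 + 35
xs = rows // 35
i = process(k)
k = k * (rows * rows)
i = log(xs)
xs = i

5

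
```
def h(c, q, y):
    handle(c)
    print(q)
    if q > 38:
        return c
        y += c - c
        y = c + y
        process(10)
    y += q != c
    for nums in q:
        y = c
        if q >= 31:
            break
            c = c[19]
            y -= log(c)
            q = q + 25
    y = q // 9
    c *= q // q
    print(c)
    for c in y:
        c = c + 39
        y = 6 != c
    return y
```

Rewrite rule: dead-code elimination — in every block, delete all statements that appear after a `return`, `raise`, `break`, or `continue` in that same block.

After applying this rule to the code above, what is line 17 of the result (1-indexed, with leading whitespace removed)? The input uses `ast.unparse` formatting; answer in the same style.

return y

Transformed code:
def h(c, q, y):
    handle(c)
    print(q)
    if q > 38:
        return c
    y += q != c
    for nums in q:
        y = c
        if q >= 31:
            break
    y = q // 9
    c *= q // q
    print(c)
    for c in y:
        c = c + 39
        y = 6 != c
    return y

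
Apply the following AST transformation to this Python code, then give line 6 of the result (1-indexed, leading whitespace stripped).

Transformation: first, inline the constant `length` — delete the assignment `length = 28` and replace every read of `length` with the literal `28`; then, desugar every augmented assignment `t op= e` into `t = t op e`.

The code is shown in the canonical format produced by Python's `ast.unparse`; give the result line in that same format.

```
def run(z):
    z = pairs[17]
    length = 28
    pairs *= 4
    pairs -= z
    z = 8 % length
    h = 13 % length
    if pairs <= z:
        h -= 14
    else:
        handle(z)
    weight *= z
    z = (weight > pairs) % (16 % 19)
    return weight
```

Transformed code:
def run(z):
    z = pairs[17]
    pairs = pairs * 4
    pairs = pairs - z
    z = 8 % 28
    h = 13 % 28
    if pairs <= z:
        h = h - 14
    else:
        handle(z)
    weight = weight * z
    z = (weight > pairs) % (16 % 19)
    return weight

h = 13 % 28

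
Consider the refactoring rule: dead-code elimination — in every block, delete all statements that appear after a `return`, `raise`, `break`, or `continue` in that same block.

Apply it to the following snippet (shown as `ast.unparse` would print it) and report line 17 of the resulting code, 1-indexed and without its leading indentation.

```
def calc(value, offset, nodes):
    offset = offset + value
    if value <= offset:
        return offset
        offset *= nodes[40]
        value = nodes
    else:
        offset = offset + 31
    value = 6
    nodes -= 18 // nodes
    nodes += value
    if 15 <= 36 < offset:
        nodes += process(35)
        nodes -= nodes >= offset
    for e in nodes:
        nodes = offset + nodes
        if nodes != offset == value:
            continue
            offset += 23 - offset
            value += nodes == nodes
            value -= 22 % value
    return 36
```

Transformed code:
def calc(value, offset, nodes):
    offset = offset + value
    if value <= offset:
        return offset
    else:
        offset = offset + 31
    value = 6
    nodes -= 18 // nodes
    nodes += value
    if 15 <= 36 < offset:
        nodes += process(35)
        nodes -= nodes >= offset
    for e in nodes:
        nodes = offset + nodes
        if nodes != offset == value:
            continue
    return 36

return 36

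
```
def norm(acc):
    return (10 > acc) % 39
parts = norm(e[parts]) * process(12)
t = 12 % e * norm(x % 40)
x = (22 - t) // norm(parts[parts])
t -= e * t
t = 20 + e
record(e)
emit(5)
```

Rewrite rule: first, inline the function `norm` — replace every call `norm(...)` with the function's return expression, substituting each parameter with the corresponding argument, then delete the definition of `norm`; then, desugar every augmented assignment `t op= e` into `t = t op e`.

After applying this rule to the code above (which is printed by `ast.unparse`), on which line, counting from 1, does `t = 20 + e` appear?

Transformed code:
parts = (10 > e[parts]) % 39 * process(12)
t = 12 % e * ((10 > x % 40) % 39)
x = (22 - t) // ((10 > parts[parts]) % 39)
t = t - e * t
t = 20 + e
record(e)
emit(5)

5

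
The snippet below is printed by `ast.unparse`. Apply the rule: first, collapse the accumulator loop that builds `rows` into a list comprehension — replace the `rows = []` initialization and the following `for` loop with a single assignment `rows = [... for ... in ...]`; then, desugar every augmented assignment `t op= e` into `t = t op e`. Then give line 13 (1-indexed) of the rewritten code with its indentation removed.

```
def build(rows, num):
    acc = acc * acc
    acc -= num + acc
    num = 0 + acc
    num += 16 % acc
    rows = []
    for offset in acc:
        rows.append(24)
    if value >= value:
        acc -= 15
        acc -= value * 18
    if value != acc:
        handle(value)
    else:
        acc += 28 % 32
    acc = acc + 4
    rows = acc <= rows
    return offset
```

Transformed code:
def build(rows, num):
    acc = acc * acc
    acc = acc - (num + acc)
    num = 0 + acc
    num = num + 16 % acc
    rows = [24 for offset in acc]
    if value >= value:
        acc = acc - 15
        acc = acc - value * 18
    if value != acc:
        handle(value)
    else:
        acc = acc + 28 % 32
    acc = acc + 4
    rows = acc <= rows
    return offset

acc = acc + 28 % 32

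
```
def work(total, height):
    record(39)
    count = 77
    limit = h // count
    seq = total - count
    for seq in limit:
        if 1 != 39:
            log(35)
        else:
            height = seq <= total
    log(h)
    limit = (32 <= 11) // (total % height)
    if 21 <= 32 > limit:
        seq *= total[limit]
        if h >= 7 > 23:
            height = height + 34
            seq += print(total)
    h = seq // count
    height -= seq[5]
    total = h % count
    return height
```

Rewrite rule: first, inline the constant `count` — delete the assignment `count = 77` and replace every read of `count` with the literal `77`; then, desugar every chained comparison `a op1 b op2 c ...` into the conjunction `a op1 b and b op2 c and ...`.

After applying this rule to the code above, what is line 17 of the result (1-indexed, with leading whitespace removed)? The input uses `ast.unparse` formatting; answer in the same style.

h = seq // 77

Transformed code:
def work(total, height):
    record(39)
    limit = h // 77
    seq = total - 77
    for seq in limit:
        if 1 != 39:
            log(35)
        else:
            height = seq <= total
    log(h)
    limit = (32 <= 11) // (total % height)
    if 21 <= 32 and 32 > limit:
        seq *= total[limit]
        if h >= 7 and 7 > 23:
            height = height + 34
            seq += print(total)
    h = seq // 77
    height -= seq[5]
    total = h % 77
    return height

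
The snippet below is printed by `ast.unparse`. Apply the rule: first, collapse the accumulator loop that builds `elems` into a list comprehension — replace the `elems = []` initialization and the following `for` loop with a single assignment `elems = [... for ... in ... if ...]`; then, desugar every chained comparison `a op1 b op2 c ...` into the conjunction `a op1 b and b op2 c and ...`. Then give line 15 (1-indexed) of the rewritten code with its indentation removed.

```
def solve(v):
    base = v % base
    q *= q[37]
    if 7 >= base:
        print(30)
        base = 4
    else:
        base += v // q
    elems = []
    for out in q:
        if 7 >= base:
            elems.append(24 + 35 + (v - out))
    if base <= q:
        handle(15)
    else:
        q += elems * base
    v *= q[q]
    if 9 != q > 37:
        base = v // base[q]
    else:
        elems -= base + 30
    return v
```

if 9 != q and q > 37:

Transformed code:
def solve(v):
    base = v % base
    q *= q[37]
    if 7 >= base:
        print(30)
        base = 4
    else:
        base += v // q
    elems = [24 + 35 + (v - out) for out in q if 7 >= base]
    if base <= q:
        handle(15)
    else:
        q += elems * base
    v *= q[q]
    if 9 != q and q > 37:
        base = v // base[q]
    else:
        elems -= base + 30
    return v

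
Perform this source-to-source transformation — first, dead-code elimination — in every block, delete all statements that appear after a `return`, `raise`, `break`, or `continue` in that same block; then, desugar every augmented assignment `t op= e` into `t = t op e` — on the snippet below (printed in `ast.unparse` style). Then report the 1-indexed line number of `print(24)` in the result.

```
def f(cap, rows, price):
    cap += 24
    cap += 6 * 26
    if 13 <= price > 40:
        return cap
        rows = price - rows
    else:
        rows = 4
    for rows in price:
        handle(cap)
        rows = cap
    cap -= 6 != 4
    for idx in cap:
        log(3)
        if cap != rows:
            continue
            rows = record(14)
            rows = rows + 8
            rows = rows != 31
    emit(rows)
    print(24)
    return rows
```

Transformed code:
def f(cap, rows, price):
    cap = cap + 24
    cap = cap + 6 * 26
    if 13 <= price > 40:
        return cap
    else:
        rows = 4
    for rows in price:
        handle(cap)
        rows = cap
    cap = cap - (6 != 4)
    for idx in cap:
        log(3)
        if cap != rows:
            continue
    emit(rows)
    print(24)
    return rows

17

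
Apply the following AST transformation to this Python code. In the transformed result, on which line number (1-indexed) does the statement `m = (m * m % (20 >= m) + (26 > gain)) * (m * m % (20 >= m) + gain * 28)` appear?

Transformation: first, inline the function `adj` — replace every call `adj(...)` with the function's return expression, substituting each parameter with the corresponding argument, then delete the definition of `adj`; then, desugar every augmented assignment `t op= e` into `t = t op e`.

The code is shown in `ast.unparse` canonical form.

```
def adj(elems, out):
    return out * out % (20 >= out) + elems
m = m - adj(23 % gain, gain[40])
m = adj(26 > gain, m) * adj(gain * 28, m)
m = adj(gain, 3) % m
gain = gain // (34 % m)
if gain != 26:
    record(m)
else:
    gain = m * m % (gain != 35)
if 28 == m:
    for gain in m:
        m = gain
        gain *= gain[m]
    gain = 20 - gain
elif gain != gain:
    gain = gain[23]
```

Transformed code:
m = m - (gain[40] * gain[40] % (20 >= gain[40]) + 23 % gain)
m = (m * m % (20 >= m) + (26 > gain)) * (m * m % (20 >= m) + gain * 28)
m = (3 * 3 % (20 >= 3) + gain) % m
gain = gain // (34 % m)
if gain != 26:
    record(m)
else:
    gain = m * m % (gain != 35)
if 28 == m:
    for gain in m:
        m = gain
        gain = gain * gain[m]
    gain = 20 - gain
elif gain != gain:
    gain = gain[23]

2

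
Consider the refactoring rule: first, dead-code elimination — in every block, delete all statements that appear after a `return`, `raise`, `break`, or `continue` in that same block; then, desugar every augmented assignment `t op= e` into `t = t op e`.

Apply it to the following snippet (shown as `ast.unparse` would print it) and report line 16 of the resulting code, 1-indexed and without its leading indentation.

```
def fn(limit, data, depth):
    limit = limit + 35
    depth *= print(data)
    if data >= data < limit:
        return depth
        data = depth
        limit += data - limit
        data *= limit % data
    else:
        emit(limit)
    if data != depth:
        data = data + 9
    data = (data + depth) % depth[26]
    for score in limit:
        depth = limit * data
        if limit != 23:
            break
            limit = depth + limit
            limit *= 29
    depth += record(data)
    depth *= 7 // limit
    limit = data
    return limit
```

depth = depth * (7 // limit)

Transformed code:
def fn(limit, data, depth):
    limit = limit + 35
    depth = depth * print(data)
    if data >= data < limit:
        return depth
    else:
        emit(limit)
    if data != depth:
        data = data + 9
    data = (data + depth) % depth[26]
    for score in limit:
        depth = limit * data
        if limit != 23:
            break
    depth = depth + record(data)
    depth = depth * (7 // limit)
    limit = data
    return limit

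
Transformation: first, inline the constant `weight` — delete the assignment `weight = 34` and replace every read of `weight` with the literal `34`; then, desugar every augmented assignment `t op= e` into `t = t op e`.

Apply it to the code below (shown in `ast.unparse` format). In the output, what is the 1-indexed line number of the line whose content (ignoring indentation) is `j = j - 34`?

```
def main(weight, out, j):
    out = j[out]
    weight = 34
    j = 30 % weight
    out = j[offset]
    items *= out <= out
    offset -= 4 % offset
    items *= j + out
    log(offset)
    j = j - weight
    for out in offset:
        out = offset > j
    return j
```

Transformed code:
def main(weight, out, j):
    out = j[out]
    j = 30 % 34
    out = j[offset]
    items = items * (out <= out)
    offset = offset - 4 % offset
    items = items * (j + out)
    log(offset)
    j = j - 34
    for out in offset:
        out = offset > j
    return j

9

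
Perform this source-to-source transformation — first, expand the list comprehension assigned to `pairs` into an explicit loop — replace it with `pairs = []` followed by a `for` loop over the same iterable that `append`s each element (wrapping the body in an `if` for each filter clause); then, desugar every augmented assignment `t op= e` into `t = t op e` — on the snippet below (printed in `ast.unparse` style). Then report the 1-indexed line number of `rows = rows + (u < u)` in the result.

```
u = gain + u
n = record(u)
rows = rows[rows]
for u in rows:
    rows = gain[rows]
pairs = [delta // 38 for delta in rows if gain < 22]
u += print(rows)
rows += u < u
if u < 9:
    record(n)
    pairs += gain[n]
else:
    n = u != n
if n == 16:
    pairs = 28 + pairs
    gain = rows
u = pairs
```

Transformed code:
u = gain + u
n = record(u)
rows = rows[rows]
for u in rows:
    rows = gain[rows]
pairs = []
for delta in rows:
    if gain < 22:
        pairs.append(delta // 38)
u = u + print(rows)
rows = rows + (u < u)
if u < 9:
    record(n)
    pairs = pairs + gain[n]
else:
    n = u != n
if n == 16:
    pairs = 28 + pairs
    gain = rows
u = pairs

11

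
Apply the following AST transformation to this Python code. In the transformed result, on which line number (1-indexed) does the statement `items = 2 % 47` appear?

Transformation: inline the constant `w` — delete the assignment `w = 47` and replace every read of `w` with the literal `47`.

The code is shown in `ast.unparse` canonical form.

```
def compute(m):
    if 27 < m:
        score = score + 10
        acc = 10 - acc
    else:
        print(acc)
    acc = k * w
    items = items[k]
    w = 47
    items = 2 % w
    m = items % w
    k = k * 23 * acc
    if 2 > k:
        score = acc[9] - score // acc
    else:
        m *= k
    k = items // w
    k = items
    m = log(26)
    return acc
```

9

Transformed code:
def compute(m):
    if 27 < m:
        score = score + 10
        acc = 10 - acc
    else:
        print(acc)
    acc = k * 47
    items = items[k]
    items = 2 % 47
    m = items % 47
    k = k * 23 * acc
    if 2 > k:
        score = acc[9] - score // acc
    else:
        m *= k
    k = items // 47
    k = items
    m = log(26)
    return acc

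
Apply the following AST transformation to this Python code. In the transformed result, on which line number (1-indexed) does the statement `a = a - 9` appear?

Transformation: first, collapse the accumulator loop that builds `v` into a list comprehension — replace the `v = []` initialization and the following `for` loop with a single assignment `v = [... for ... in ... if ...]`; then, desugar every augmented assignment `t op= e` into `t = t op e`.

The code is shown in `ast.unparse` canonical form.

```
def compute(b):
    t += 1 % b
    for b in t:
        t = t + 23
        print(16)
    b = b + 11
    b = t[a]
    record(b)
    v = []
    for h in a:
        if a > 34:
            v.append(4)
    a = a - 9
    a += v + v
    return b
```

10

Transformed code:
def compute(b):
    t = t + 1 % b
    for b in t:
        t = t + 23
        print(16)
    b = b + 11
    b = t[a]
    record(b)
    v = [4 for h in a if a > 34]
    a = a - 9
    a = a + (v + v)
    return b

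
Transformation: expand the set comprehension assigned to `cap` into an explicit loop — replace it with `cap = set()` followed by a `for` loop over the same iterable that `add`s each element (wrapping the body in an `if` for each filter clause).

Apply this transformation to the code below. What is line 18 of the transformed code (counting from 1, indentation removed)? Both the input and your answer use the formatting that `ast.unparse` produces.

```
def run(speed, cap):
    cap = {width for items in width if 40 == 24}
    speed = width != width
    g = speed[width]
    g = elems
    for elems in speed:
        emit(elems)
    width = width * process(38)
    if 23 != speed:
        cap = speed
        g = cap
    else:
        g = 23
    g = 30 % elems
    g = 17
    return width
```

g = 17

Transformed code:
def run(speed, cap):
    cap = set()
    for items in width:
        if 40 == 24:
            cap.add(width)
    speed = width != width
    g = speed[width]
    g = elems
    for elems in speed:
        emit(elems)
    width = width * process(38)
    if 23 != speed:
        cap = speed
        g = cap
    else:
        g = 23
    g = 30 % elems
    g = 17
    return width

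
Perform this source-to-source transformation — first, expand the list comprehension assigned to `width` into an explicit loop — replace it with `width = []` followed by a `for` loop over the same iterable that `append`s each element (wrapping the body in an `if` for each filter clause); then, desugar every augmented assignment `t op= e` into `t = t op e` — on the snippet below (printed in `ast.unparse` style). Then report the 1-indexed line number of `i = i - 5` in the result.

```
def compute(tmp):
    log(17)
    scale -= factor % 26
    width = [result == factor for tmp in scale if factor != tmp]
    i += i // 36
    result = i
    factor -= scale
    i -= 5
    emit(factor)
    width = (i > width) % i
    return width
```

11

Transformed code:
def compute(tmp):
    log(17)
    scale = scale - factor % 26
    width = []
    for tmp in scale:
        if factor != tmp:
            width.append(result == factor)
    i = i + i // 36
    result = i
    factor = factor - scale
    i = i - 5
    emit(factor)
    width = (i > width) % i
    return width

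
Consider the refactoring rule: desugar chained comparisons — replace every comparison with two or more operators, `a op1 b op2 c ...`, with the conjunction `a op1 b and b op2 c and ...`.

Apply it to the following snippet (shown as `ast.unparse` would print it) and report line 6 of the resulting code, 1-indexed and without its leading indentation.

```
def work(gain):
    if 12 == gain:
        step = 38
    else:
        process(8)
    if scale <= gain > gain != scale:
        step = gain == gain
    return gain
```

Transformed code:
def work(gain):
    if 12 == gain:
        step = 38
    else:
        process(8)
    if scale <= gain and gain > gain and (gain != scale):
        step = gain == gain
    return gain

if scale <= gain and gain > gain and (gain != scale):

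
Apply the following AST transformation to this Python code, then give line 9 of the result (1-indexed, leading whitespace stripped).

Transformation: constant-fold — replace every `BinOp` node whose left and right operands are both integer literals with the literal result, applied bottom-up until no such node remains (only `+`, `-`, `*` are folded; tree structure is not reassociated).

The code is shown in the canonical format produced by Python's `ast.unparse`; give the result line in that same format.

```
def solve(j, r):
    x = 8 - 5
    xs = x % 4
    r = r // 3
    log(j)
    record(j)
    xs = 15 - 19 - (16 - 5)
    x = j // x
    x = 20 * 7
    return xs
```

Transformed code:
def solve(j, r):
    x = 3
    xs = x % 4
    r = r // 3
    log(j)
    record(j)
    xs = -15
    x = j // x
    x = 140
    return xs

x = 140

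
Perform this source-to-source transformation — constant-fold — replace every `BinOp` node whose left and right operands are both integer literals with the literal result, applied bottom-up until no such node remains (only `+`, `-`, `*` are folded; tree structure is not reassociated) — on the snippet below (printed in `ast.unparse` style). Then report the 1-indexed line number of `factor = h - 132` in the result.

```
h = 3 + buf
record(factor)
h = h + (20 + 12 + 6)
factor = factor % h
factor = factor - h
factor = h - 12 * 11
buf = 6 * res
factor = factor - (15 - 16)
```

6

Transformed code:
h = 3 + buf
record(factor)
h = h + 38
factor = factor % h
factor = factor - h
factor = h - 132
buf = 6 * res
factor = factor - -1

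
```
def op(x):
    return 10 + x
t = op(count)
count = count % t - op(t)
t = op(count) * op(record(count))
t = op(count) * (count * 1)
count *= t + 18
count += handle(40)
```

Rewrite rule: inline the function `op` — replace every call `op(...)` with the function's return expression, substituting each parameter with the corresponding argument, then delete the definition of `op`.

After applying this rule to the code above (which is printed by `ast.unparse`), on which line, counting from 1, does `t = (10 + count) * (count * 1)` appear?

4

Transformed code:
t = 10 + count
count = count % t - (10 + t)
t = (10 + count) * (10 + record(count))
t = (10 + count) * (count * 1)
count *= t + 18
count += handle(40)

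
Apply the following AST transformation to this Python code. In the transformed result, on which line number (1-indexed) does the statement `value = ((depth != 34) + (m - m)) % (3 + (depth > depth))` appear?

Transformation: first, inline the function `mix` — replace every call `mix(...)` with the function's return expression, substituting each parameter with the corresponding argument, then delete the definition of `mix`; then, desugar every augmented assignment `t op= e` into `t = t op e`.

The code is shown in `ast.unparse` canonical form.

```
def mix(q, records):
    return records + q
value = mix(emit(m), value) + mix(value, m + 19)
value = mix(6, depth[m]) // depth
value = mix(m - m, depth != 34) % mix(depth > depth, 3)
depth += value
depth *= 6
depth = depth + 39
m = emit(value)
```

Transformed code:
value = value + emit(m) + (m + 19 + value)
value = (depth[m] + 6) // depth
value = ((depth != 34) + (m - m)) % (3 + (depth > depth))
depth = depth + value
depth = depth * 6
depth = depth + 39
m = emit(value)

3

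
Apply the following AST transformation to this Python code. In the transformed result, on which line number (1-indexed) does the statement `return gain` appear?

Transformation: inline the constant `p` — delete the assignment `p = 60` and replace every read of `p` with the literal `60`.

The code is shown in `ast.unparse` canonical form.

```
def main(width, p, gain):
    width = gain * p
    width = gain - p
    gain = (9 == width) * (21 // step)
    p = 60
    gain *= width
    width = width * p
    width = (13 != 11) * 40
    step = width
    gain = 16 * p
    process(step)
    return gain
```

11

Transformed code:
def main(width, p, gain):
    width = gain * 60
    width = gain - 60
    gain = (9 == width) * (21 // step)
    gain *= width
    width = width * 60
    width = (13 != 11) * 40
    step = width
    gain = 16 * 60
    process(step)
    return gain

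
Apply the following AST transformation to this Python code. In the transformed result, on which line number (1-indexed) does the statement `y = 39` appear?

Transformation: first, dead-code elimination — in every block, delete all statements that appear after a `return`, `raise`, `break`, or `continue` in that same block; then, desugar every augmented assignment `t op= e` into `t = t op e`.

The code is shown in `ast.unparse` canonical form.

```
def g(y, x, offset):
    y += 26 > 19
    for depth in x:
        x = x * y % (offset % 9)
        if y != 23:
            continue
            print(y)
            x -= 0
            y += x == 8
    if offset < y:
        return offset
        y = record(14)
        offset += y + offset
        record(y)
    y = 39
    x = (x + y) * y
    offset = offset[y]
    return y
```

9

Transformed code:
def g(y, x, offset):
    y = y + (26 > 19)
    for depth in x:
        x = x * y % (offset % 9)
        if y != 23:
            continue
    if offset < y:
        return offset
    y = 39
    x = (x + y) * y
    offset = offset[y]
    return y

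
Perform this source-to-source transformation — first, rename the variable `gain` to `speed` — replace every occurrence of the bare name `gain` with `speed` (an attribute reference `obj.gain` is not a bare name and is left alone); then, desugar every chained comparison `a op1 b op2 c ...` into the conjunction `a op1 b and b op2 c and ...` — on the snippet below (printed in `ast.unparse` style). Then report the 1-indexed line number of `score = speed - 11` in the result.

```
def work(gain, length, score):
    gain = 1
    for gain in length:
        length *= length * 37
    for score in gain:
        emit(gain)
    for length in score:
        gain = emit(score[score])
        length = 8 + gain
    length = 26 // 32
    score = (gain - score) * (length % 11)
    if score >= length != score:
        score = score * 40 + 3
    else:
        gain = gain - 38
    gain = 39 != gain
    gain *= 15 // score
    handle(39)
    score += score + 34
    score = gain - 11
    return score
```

Transformed code:
def work(speed, length, score):
    speed = 1
    for speed in length:
        length *= length * 37
    for score in speed:
        emit(speed)
    for length in score:
        speed = emit(score[score])
        length = 8 + speed
    length = 26 // 32
    score = (speed - score) * (length % 11)
    if score >= length and length != score:
        score = score * 40 + 3
    else:
        speed = speed - 38
    speed = 39 != speed
    speed *= 15 // score
    handle(39)
    score += score + 34
    score = speed - 11
    return score

20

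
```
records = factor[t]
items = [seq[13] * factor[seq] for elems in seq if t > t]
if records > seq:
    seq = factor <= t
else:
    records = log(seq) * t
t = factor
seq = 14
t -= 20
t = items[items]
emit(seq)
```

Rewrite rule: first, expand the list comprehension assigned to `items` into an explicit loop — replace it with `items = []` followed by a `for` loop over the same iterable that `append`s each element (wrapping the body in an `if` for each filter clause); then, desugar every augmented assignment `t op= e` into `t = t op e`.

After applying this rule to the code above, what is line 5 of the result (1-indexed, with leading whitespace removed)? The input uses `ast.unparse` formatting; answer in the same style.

items.append(seq[13] * factor[seq])

Transformed code:
records = factor[t]
items = []
for elems in seq:
    if t > t:
        items.append(seq[13] * factor[seq])
if records > seq:
    seq = factor <= t
else:
    records = log(seq) * t
t = factor
seq = 14
t = t - 20
t = items[items]
emit(seq)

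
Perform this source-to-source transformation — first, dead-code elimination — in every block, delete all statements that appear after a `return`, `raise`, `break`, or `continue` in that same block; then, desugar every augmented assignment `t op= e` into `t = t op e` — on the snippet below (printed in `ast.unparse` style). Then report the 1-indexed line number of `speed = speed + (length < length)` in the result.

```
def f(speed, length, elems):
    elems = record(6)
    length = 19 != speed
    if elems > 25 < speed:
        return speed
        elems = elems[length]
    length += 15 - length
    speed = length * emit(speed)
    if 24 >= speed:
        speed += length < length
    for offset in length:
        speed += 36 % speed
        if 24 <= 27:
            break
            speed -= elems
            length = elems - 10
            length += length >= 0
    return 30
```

9

Transformed code:
def f(speed, length, elems):
    elems = record(6)
    length = 19 != speed
    if elems > 25 < speed:
        return speed
    length = length + (15 - length)
    speed = length * emit(speed)
    if 24 >= speed:
        speed = speed + (length < length)
    for offset in length:
        speed = speed + 36 % speed
        if 24 <= 27:
            break
    return 30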